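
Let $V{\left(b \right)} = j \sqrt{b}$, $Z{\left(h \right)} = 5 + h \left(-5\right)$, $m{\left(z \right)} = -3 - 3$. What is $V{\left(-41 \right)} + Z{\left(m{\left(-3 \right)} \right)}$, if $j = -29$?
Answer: $35 - 29 i \sqrt{41} \approx 35.0 - 185.69 i$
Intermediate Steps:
$m{\left(z \right)} = -6$ ($m{\left(z \right)} = -3 - 3 = -6$)
$Z{\left(h \right)} = 5 - 5 h$
$V{\left(b \right)} = - 29 \sqrt{b}$
$V{\left(-41 \right)} + Z{\left(m{\left(-3 \right)} \right)} = - 29 \sqrt{-41} + \left(5 - -30\right) = - 29 i \sqrt{41} + \left(5 + 30\right) = - 29 i \sqrt{41} + 35 = 35 - 29 i \sqrt{41}$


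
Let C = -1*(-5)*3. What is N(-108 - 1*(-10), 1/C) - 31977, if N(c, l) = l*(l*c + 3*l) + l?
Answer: -1438981/45 ≈ -31977.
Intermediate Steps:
C = 15 (C = 5*3 = 15)
N(c, l) = l + l*(3*l + c*l) (N(c, l) = l*(c*l + 3*l) + l = l*(3*l + c*l) + l = l + l*(3*l + c*l))
N(-108 - 1*(-10), 1/C) - 31977 = (1 + 3/15 + (-108 - 1*(-10))/15)/15 - 31977 = (1 + 3*(1/15) + (-108 + 10)*(1/15))/15 - 31977 = (1 + ⅕ - 98*1/15)/15 - 31977 = (1 + ⅕ - 98/15)/15 - 31977 = (1/15)*(-16/3) - 31977 = -16/45 - 31977 = -1438981/45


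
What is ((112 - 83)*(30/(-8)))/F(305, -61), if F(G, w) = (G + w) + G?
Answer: -145/732 ≈ -0.19809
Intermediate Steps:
F(G, w) = w + 2*G
((112 - 83)*(30/(-8)))/F(305, -61) = ((112 - 83)*(30/(-8)))/(-61 + 2*305) = (29*(30*(-⅛)))/(-61 + 610) = (29*(-15/4))/549 = -435/4*1/549 = -145/732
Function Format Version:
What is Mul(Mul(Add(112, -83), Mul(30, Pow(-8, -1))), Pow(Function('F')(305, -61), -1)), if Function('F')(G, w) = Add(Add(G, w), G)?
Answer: Rational(-145, 732) ≈ -0.19809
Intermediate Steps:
Function('F')(G, w) = Add(w, Mul(2, G))
Mul(Mul(Add(112, -83), Mul(30, Pow(-8, -1))), Pow(Function('F')(305, -61), -1)) = Mul(Mul(Add(112, -83), Mul(30, Pow(-8, -1))), Pow(Add(-61, Mul(2, 305)), -1)) = Mul(Mul(29, Mul(30, Rational(-1, 8))), Pow(Add(-61, 610), -1)) = Mul(Mul(29, Rational(-15, 4)), Pow(549, -1)) = Mul(Rational(-435, 4), Rational(1, 549)) = Rational(-145, 732)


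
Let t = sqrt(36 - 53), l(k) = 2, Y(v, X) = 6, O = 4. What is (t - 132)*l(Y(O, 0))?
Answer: -264 + 2*I*sqrt(17) ≈ -264.0 + 8.2462*I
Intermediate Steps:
t = I*sqrt(17) (t = sqrt(-17) = I*sqrt(17) ≈ 4.1231*I)
(t - 132)*l(Y(O, 0)) = (I*sqrt(17) - 132)*2 = (-132 + I*sqrt(17))*2 = -264 + 2*I*sqrt(17)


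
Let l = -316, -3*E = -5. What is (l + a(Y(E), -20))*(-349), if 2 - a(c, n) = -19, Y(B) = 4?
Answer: 102955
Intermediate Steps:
E = 5/3 (E = -1/3*(-5) = 5/3 ≈ 1.6667)
a(c, n) = 21 (a(c, n) = 2 - 1*(-19) = 2 + 19 = 21)
(l + a(Y(E), -20))*(-349) = (-316 + 21)*(-349) = -295*(-349) = 102955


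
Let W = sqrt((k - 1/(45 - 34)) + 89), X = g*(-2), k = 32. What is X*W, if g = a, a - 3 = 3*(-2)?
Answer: 6*sqrt(14630)/11 ≈ 65.975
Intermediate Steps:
a = -3 (a = 3 + 3*(-2) = 3 - 6 = -3)
g = -3
X = 6 (X = -3*(-2) = 6)
W = sqrt(14630)/11 (W = sqrt((32 - 1/(45 - 34)) + 89) = sqrt((32 - 1/11) + 89) = sqrt(351/11 + 89) = sqrt(1330/11) = sqrt(14630)/11 ≈ 10.996)
X*W = 6*(sqrt(14630)/11) = 6*sqrt(14630)/11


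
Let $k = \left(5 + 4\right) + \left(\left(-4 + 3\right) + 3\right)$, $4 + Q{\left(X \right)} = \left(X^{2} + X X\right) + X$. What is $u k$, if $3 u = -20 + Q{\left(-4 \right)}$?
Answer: $\frac{44}{3} \approx 14.667$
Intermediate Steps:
$Q{\left(X \right)} = -4 + X + 2 X^{2}$ ($Q{\left(X \right)} = -4 + \left(\left(X^{2} + X X\right) + X\right) = -4 + \left(\left(X^{2} + X^{2}\right) + X\right) = -4 + \left(2 X^{2} + X\right) = -4 + \left(X + 2 X^{2}\right) = -4 + X + 2 X^{2}$)
$u = \frac{4}{3}$ ($u = \frac{-20 - \left(8 - 32\right)}{3} = \frac{-20 - -24}{3} = \frac{-20 + 24}{3} = \frac{1}{3} \cdot 4 = \frac{4}{3} \approx 1.3333$)
$k = 11$ ($k = 9 + \left(-1 + 3\right) = 9 + 2 = 11$)
$u k = \frac{4}{3} \cdot 11 = \frac{44}{3}$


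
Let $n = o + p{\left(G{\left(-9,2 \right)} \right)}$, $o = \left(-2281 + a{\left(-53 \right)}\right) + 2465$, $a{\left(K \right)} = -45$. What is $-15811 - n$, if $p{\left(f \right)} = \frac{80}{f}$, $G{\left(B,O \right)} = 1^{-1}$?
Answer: $-16030$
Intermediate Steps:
$G{\left(B,O \right)} = 1$
$o = 139$ ($o = \left(-2281 - 45\right) + 2465 = -2326 + 2465 = 139$)
$n = 219$ ($n = 139 + \frac{80}{1} = 139 + 80 \cdot 1 = 139 + 80 = 219$)
$-15811 - n = -15811 - 219 = -16030$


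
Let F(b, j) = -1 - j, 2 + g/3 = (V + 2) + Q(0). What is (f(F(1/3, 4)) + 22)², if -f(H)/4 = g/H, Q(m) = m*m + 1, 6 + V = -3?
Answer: 196/25 ≈ 7.8400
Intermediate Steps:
V = -9 (V = -6 - 3 = -9)
Q(m) = 1 + m² (Q(m) = m² + 1 = 1 + m²)
g = -24 (g = -6 + 3*((-9 + 2) + (1 + 0²)) = -6 + 3*(-7 + (1 + 0)) = -6 + 3*(-7 + 1) = -6 + 3*(-6) = -6 - 18 = -24)
f(H) = 96/H (f(H) = -(-96)/H = 96/H)
(f(F(1/3, 4)) + 22)² = (96/(-1 - 1*4) + 22)² = (96/(-1 - 4) + 22)² = (96/(-5) + 22)² = (96*(-⅕) + 22)² = (-96/5 + 22)² = (14/5)² = 196/25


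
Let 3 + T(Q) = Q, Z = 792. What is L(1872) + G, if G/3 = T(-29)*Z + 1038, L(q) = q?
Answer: -71046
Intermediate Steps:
T(Q) = -3 + Q
G = -72918 (G = 3*((-3 - 29)*792 + 1038) = 3*(-32*792 + 1038) = 3*(-25344 + 1038) = 3*(-24306) = -72918)
L(1872) + G = 1872 - 72918 = -71046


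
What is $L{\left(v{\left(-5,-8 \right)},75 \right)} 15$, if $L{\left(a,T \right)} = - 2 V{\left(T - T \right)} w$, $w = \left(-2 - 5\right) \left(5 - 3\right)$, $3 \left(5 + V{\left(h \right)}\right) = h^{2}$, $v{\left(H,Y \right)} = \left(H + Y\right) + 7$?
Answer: $-2100$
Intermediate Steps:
$v{\left(H,Y \right)} = 7 + H + Y$
$V{\left(h \right)} = -5 + \frac{h^{2}}{3}$
$w = -14$ ($w = \left(-7\right) 2 = -14$)
$L{\left(a,T \right)} = -140$ ($L{\left(a,T \right)} = - 2 \left(-5 + \frac{\left(T - T\right)^{2}}{3}\right) \left(-14\right) = - 2 \left(-5 + \frac{0^{2}}{3}\right) \left(-14\right) = - 2 \left(-5 + \frac{1}{3} \cdot 0\right) \left(-14\right) = - 2 \left(-5 + 0\right) \left(-14\right) = \left(-2\right) \left(-5\right) \left(-14\right) = 10 \left(-14\right) = -140$)
$L{\left(v{\left(-5,-8 \right)},75 \right)} 15 = \left(-140\right) 15 = -2100$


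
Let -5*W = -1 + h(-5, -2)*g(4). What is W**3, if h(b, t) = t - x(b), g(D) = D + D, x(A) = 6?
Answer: 2197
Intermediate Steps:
g(D) = 2*D
h(b, t) = -6 + t (h(b, t) = t - 1*6 = t - 6 = -6 + t)
W = 13 (W = -(-1 + (-6 - 2)*(2*4))/5 = -(-1 - 8*8)/5 = -(-1 - 64)/5 = -1/5*(-65) = 13)
W**3 = 13**3 = 2197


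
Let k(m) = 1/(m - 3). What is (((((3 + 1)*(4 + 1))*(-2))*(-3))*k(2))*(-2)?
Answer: 240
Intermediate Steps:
k(m) = 1/(-3 + m)
(((((3 + 1)*(4 + 1))*(-2))*(-3))*k(2))*(-2) = (((((3 + 1)*(4 + 1))*(-2))*(-3))/(-3 + 2))*(-2) = ((((4*5)*(-2))*(-3))/(-1))*(-2) = (((20*(-2))*(-3))*(-1))*(-2) = (-40*(-3)*(-1))*(-2) = (120*(-1))*(-2) = -120*(-2) = 240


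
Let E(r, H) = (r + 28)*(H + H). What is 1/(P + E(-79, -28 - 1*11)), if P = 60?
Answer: 1/4038 ≈ 0.00024765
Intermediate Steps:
E(r, H) = 2*H*(28 + r) (E(r, H) = (28 + r)*(2*H) = 2*H*(28 + r))
1/(P + E(-79, -28 - 1*11)) = 1/(60 + 2*(-28 - 1*11)*(28 - 79)) = 1/(60 + 2*(-28 - 11)*(-51)) = 1/(60 + 2*(-39)*(-51)) = 1/(60 + 3978) = 1/4038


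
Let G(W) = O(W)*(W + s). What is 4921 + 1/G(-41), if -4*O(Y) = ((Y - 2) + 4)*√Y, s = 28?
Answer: 4921 + 4*I*√41/20787 ≈ 4921.0 + 0.0012321*I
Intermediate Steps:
O(Y) = -√Y*(2 + Y)/4 (O(Y) = -((Y - 2) + 4)*√Y/4 = -((-2 + Y) + 4)*√Y/4 = -(2 + Y)*√Y/4 = -√Y*(2 + Y)/4)
G(W) = √W*(-2 - W)*(28 + W)/4 (G(W) = (√W*(-2 - W)/4)*(W + 28) = (√W*(-2 - W)/4)*(28 + W) = √W*(-2 - W)*(28 + W)/4)
4921 + 1/G(-41) = 4921 + 1/(-√(-41)*(2 - 41)*(28 - 41)/4) = 4921 + 1/(-¼*I*√41*(-39)*(-13)) = 4921 + 1/(-507*I*√41/4) = 4921 + 4*I*√41/20787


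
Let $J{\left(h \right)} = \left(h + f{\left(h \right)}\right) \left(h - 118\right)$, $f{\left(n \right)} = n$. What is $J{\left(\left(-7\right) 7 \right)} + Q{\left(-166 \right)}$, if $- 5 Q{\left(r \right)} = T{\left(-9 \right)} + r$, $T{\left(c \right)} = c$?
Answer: $16401$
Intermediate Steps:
$Q{\left(r \right)} = \frac{9}{5} - \frac{r}{5}$ ($Q{\left(r \right)} = - \frac{-9 + r}{5} = \frac{9}{5} - \frac{r}{5}$)
$J{\left(h \right)} = 2 h \left(-118 + h\right)$ ($J{\left(h \right)} = \left(h + h\right) \left(h - 118\right) = 2 h \left(-118 + h\right)$)
$J{\left(\left(-7\right) 7 \right)} + Q{\left(-166 \right)} = 2 \left(\left(-7\right) 7\right) \left(-118 - 49\right) + \left(\frac{9}{5} - - \frac{166}{5}\right) = 2 \left(-49\right) \left(-118 - 49\right) + \left(\frac{9}{5} + \frac{166}{5}\right) = 2 \left(-49\right) \left(-167\right) + 35 = 16366 + 35 = 16401$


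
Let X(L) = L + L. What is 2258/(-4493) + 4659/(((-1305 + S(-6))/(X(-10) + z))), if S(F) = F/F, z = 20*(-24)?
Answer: 2615874767/1464718 ≈ 1785.9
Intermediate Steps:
z = -480
X(L) = 2*L
S(F) = 1
2258/(-4493) + 4659/(((-1305 + S(-6))/(X(-10) + z))) = 2258/(-4493) + 4659/(((-1305 + 1)/(2*(-10) - 480))) = 2258*(-1/4493) + 4659/((-1304/(-20 - 480))) = -2258/4493 + 4659/((-1304/(-500))) = -2258/4493 + 4659/((-1304*(-1/500))) = -2258/4493 + 4659/(326/125) = -2258/4493 + 4659*(125/326) = -2258/4493 + 582375/326 = 2615874767/1464718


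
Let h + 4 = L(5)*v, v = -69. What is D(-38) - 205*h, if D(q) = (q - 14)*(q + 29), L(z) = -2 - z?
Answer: -97727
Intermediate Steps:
D(q) = (-14 + q)*(29 + q)
h = 479 (h = -4 + (-2 - 1*5)*(-69) = -4 + (-2 - 5)*(-69) = -4 - 7*(-69) = -4 + 483 = 479)
D(-38) - 205*h = (-406 + (-38)² + 15*(-38)) - 205*479 = (-406 + 1444 - 570) - 98195 = 468 - 98195 = -97727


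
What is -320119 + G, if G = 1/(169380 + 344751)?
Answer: -164583101588/514131 ≈ -3.2012e+5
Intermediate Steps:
G = 1/514131 ≈ 1.9450e-6
-320119 + G = -320119 + 1/514131 = -164583101588/514131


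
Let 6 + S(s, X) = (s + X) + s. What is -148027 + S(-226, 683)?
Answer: -147802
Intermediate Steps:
S(s, X) = -6 + X + 2*s (S(s, X) = -6 + ((s + X) + s) = -6 + ((X + s) + s) = -6 + (X + 2*s) = -6 + X + 2*s)
-148027 + S(-226, 683) = -148027 + (-6 + 683 + 2*(-226)) = -148027 + (-6 + 683 - 452) = -148027 + 225 = -147802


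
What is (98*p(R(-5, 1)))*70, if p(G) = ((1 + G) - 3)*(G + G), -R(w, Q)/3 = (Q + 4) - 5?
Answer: 0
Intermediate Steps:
R(w, Q) = 3 - 3*Q (R(w, Q) = -3*((Q + 4) - 5) = -3*((4 + Q) - 5) = -3*(-1 + Q) = 3 - 3*Q)
p(G) = 2*G*(-2 + G) (p(G) = (-2 + G)*(2*G) = 2*G*(-2 + G))
(98*p(R(-5, 1)))*70 = (98*(2*(3 - 3*1)*(-2 + (3 - 3*1))))*70 = (98*(2*(3 - 3)*(-2 + (3 - 3))))*70 = (98*(2*0*(-2 + 0)))*70 = (98*(2*0*(-2)))*70 = (98*0)*70 = 0*70 = 0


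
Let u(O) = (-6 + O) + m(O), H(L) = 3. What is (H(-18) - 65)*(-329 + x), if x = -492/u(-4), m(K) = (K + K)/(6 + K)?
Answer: 127534/7 ≈ 18219.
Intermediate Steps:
m(K) = 2*K/(6 + K) (m(K) = (2*K)/(6 + K) = 2*K/(6 + K))
u(O) = -6 + O + 2*O/(6 + O) (u(O) = (-6 + O) + 2*O/(6 + O) = -6 + O + 2*O/(6 + O))
x = 246/7 (x = -492*(6 - 4)/(-36 + (-4)**2 + 2*(-4)) = -492*2/(-36 + 16 - 8) = -492/((1/2)*(-28)) = -492/(-14) = -492*(-1/14) = 246/7 ≈ 35.143)
(H(-18) - 65)*(-329 + x) = (3 - 65)*(-329 + 246/7) = -62*(-2057/7) = 127534/7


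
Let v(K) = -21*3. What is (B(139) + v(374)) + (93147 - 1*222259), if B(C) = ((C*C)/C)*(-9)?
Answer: -130426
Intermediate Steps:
v(K) = -63
B(C) = -9*C (B(C) = (C**2/C)*(-9) = C*(-9) = -9*C)
(B(139) + v(374)) + (93147 - 1*222259) = (-9*139 - 63) + (93147 - 1*222259) = (-1251 - 63) + (93147 - 222259) = -1314 - 129112 = -130426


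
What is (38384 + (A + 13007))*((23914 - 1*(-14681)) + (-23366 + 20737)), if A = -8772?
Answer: 1532834954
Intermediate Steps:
(38384 + (A + 13007))*((23914 - 1*(-14681)) + (-23366 + 20737)) = (38384 + (-8772 + 13007))*((23914 - 1*(-14681)) + (-23366 + 20737)) = (38384 + 4235)*((23914 + 14681) - 2629) = 42619*(38595 - 2629) = 42619*35966 = 1532834954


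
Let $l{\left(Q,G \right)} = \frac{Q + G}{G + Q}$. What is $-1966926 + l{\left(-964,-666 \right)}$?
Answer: $-1966925$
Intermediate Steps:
$l{\left(Q,G \right)} = 1$ ($l{\left(Q,G \right)} = \frac{G + Q}{G + Q} = 1$)
$-1966926 + l{\left(-964,-666 \right)} = -1966926 + 1 = -1966925$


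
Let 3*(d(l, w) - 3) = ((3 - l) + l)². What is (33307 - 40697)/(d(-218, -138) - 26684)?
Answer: 3695/13339 ≈ 0.27701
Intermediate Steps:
d(l, w) = 6 (d(l, w) = 3 + ((3 - l) + l)²/3 = 3 + (⅓)*3² = 3 + (⅓)*9 = 3 + 3 = 6)
(33307 - 40697)/(d(-218, -138) - 26684) = (33307 - 40697)/(6 - 26684) = -7390/(-26678) = -7390*(-1/26678) = 3695/13339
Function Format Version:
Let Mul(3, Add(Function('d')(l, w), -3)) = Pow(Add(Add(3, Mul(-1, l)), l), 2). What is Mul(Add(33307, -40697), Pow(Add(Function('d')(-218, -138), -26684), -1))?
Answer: Rational(3695, 13339) ≈ 0.27701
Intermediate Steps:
Function('d')(l, w) = 6 (Function('d')(l, w) = Add(3, Mul(Rational(1, 3), Pow(Add(Add(3, Mul(-1, l)), l), 2))) = Add(3, Mul(Rational(1, 3), Pow(3, 2))) = Add(3, Mul(Rational(1, 3), 9)) = Add(3, 3) = 6)
Mul(Add(33307, -40697), Pow(Add(Function('d')(-218, -138), -26684), -1)) = Mul(Add(33307, -40697), Pow(Add(6, -26684), -1)) = Mul(-7390, Pow(-26678, -1)) = Mul(-7390, Rational(-1, 26678)) = Rational(3695, 13339)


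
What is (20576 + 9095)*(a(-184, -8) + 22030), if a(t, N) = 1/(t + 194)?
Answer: 6536550971/10 ≈ 6.5366e+8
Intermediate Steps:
a(t, N) = 1/(194 + t)
(20576 + 9095)*(a(-184, -8) + 22030) = (20576 + 9095)*(1/(194 - 184) + 22030) = 29671*(1/10 + 22030) = 29671*(⅒ + 22030) = 29671*(220301/10) = 6536550971/10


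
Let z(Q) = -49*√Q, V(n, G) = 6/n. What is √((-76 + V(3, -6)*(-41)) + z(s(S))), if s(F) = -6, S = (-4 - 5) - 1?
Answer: √(-158 - 49*I*√6) ≈ 4.4955 - 13.35*I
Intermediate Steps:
S = -10 (S = -9 - 1 = -10)
√((-76 + V(3, -6)*(-41)) + z(s(S))) = √((-76 + (6/3)*(-41)) - 49*I*√6) = √((-76 + (6*(⅓))*(-41)) - 49*I*√6) = √((-76 + 2*(-41)) - 49*I*√6) = √((-76 - 82) - 49*I*√6) = √(-158 - 49*I*√6)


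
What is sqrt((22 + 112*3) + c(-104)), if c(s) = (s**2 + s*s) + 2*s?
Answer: sqrt(21782) ≈ 147.59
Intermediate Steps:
c(s) = 2*s + 2*s**2 (c(s) = (s**2 + s**2) + 2*s = 2*s**2 + 2*s = 2*s + 2*s**2)
sqrt((22 + 112*3) + c(-104)) = sqrt((22 + 112*3) + 2*(-104)*(1 - 104)) = sqrt((22 + 336) + 2*(-104)*(-103)) = sqrt(358 + 21424) = sqrt(21782)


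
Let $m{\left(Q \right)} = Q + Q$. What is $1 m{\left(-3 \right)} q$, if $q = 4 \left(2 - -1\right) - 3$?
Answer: $-54$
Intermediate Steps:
$m{\left(Q \right)} = 2 Q$
$q = 9$ ($q = 4 \left(2 + 1\right) - 3 = 4 \cdot 3 - 3 = 12 - 3 = 9$)
$1 m{\left(-3 \right)} q = 1 \cdot 2 \left(-3\right) 9 = 1 \left(-6\right) 9 = \left(-6\right) 9 = -54$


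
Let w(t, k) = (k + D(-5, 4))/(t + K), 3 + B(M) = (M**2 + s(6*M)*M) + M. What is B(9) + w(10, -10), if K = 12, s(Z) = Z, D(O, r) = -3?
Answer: 12593/22 ≈ 572.41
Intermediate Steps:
B(M) = -3 + M + 7*M**2 (B(M) = -3 + ((M**2 + (6*M)*M) + M) = -3 + ((M**2 + 6*M**2) + M) = -3 + (7*M**2 + M) = -3 + (M + 7*M**2) = -3 + M + 7*M**2)
w(t, k) = (-3 + k)/(12 + t) (w(t, k) = (k - 3)/(t + 12) = (-3 + k)/(12 + t))
B(9) + w(10, -10) = (-3 + 9 + 7*9**2) + (-3 - 10)/(12 + 10) = (-3 + 9 + 7*81) - 13/22 = (-3 + 9 + 567) + (1/22)*(-13) = 573 - 13/22 = 12593/22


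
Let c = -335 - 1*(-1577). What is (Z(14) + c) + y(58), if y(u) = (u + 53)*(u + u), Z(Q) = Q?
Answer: 14132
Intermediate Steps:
y(u) = 2*u*(53 + u) (y(u) = (53 + u)*(2*u) = 2*u*(53 + u))
c = 1242 (c = -335 + 1577 = 1242)
(Z(14) + c) + y(58) = (14 + 1242) + 2*58*(53 + 58) = 1256 + 2*58*111 = 1256 + 12876 = 14132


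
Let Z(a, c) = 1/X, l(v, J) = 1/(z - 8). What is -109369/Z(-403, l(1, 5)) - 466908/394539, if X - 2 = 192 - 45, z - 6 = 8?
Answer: -2143133504889/131513 ≈ -1.6296e+7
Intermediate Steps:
z = 14 (z = 6 + 8 = 14)
X = 149 (X = 2 + (192 - 45) = 2 + 147 = 149)
l(v, J) = ⅙ (l(v, J) = 1/(14 - 8) = 1/6 = ⅙)
Z(a, c) = 1/149
-109369/Z(-403, l(1, 5)) - 466908/394539 = -109369/1/149 - 466908/394539 = -109369*149 - 466908*1/394539 = -16295981 - 155636/131513 = -2143133504889/131513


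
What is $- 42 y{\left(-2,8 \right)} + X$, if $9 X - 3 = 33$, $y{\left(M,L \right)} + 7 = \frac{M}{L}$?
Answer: $\frac{617}{2} \approx 308.5$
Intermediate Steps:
$y{\left(M,L \right)} = -7 + \frac{M}{L}$
$X = 4$ ($X = \frac{1}{3} + \frac{1}{9} \cdot 33 = \frac{1}{3} + \frac{11}{3} = 4$)
$- 42 y{\left(-2,8 \right)} + X = - 42 \left(-7 - \frac{2}{8}\right) + 4 = - 42 \left(-7 - \frac{1}{4}\right) + 4 = \left(-42\right) \left(- \frac{29}{4}\right) + 4 = \frac{609}{2} + 4 = \frac{617}{2}$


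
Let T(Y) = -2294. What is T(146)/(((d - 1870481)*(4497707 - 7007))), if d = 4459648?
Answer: -1147/5813586123450 ≈ -1.9730e-10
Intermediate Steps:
T(146)/(((d - 1870481)*(4497707 - 7007))) = -2294*1/((4459648 - 1870481)*(4497707 - 7007)) = -2294/(2589167*4490700) = -2294/11627172246900 = -2294*1/11627172246900 = -1147/5813586123450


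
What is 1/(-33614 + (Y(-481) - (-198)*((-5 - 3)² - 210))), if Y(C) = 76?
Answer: -1/62446 ≈ -1.6014e-5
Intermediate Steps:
1/(-33614 + (Y(-481) - (-198)*((-5 - 3)² - 210))) = 1/(-33614 + (76 - (-198)*((-5 - 3)² - 210))) = 1/(-33614 + (76 - (-198)*((-8)² - 210))) = 1/(-33614 + (76 - (-198)*(64 - 210))) = 1/(-33614 + (76 - (-198)*(-146))) = 1/(-33614 + (76 - 1*28908)) = 1/(-33614 + (76 - 28908)) = 1/(-33614 - 28832) = 1/(-62446) = -1/62446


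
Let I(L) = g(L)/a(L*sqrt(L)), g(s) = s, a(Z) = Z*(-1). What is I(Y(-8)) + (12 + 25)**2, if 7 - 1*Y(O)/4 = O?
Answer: 1369 - sqrt(15)/30 ≈ 1368.9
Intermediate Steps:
Y(O) = 28 - 4*O
a(Z) = -Z
I(L) = -1/sqrt(L) (I(L) = L/((-L*sqrt(L))) = L/((-L**(3/2))) = L*(-1/L**(3/2)) = -1/sqrt(L))
I(Y(-8)) + (12 + 25)**2 = -1/sqrt(28 - 4*(-8)) + (12 + 25)**2 = -1/sqrt(28 + 32) + 37**2 = -1/sqrt(60) + 1369 = -sqrt(15)/30 + 1369 = 1369 - sqrt(15)/30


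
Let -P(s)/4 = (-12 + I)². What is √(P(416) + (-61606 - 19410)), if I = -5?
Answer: 2*I*√20543 ≈ 286.66*I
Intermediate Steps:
P(s) = -1156 (P(s) = -4*(-12 - 5)² = -4*(-17)² = -4*289 = -1156)
√(P(416) + (-61606 - 19410)) = √(-1156 + (-61606 - 19410)) = √(-1156 - 81016) = √(-82172) = 2*I*√20543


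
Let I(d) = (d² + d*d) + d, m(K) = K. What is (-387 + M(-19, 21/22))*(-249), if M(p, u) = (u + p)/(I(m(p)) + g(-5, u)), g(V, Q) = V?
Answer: 1479849081/15356 ≈ 96369.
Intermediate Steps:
I(d) = d + 2*d² (I(d) = (d² + d²) + d = 2*d² + d = d + 2*d²)
M(p, u) = (p + u)/(-5 + p*(1 + 2*p)) (M(p, u) = (u + p)/(p*(1 + 2*p) - 5) = (p + u)/(-5 + p*(1 + 2*p)))
(-387 + M(-19, 21/22))*(-249) = (-387 + (-19 + 21/22)/(-5 - 19*(1 + 2*(-19))))*(-249) = (-387 + (-19 + 21*(1/22))/(-5 - 19*(1 - 38)))*(-249) = (-387 + (-19 + 21/22)/(-5 - 19*(-37)))*(-249) = (-387 - 397/22/(-5 + 703))*(-249) = (-387 - 397/22/698)*(-249) = (-387 + (1/698)*(-397/22))*(-249) = (-387 - 397/15356)*(-249) = -5943169/15356*(-249) = 1479849081/15356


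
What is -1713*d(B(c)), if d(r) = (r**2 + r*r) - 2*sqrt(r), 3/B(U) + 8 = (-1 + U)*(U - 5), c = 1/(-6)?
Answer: -39960864/5041 + 20556*I*sqrt(213)/71 ≈ -7927.2 + 4225.4*I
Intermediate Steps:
c = -1/6 (c = 1*(-1/6) = -1/6 ≈ -0.16667)
B(U) = 3/(-8 + (-1 + U)*(-5 + U)) (B(U) = 3/(-8 + (-1 + U)*(U - 5)) = 3/(-8 + (-1 + U)*(-5 + U)))
d(r) = -2*sqrt(r) + 2*r**2 (d(r) = (r**2 + r**2) - 2*sqrt(r) = 2*r**2 - 2*sqrt(r) = -2*sqrt(r) + 2*r**2)
-1713*d(B(c)) = -1713*(-2*sqrt(3)*(I/sqrt(2 - 1/36)) + 2*(3/(-3 + (-1/6)**2 - 6*(-1/6)))**2) = -1713*(-2*sqrt(3)*(6*I*sqrt(71)/71) + 2*(3/(-3 + 1/36 + 1))**2) = -1713*(-2*sqrt(3)*(6*I*sqrt(71)/71) + 2*(3/(-71/36))**2) = -1713*(-2*6*I*sqrt(213)/71 + 2*(3*(-36/71))**2) = -1713*(-12*I*sqrt(213)/71 + 2*(-108/71)**2) = -1713*(-12*I*sqrt(213)/71 + 2*(11664/5041)) = -1713*(-12*I*sqrt(213)/71 + 23328/5041) = -1713*(23328/5041 - 12*I*sqrt(213)/71) = -39960864/5041 + 20556*I*sqrt(213)/71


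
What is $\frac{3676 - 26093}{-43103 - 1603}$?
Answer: $\frac{22417}{44706} \approx 0.50143$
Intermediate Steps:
$\frac{3676 - 26093}{-43103 - 1603} = - \frac{22417}{-44706} = \left(-22417\right) \left(- \frac{1}{44706}\right) = \frac{22417}{44706}$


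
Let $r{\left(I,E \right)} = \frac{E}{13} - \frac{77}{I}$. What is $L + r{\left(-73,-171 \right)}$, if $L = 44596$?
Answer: $\frac{42310122}{949} \approx 44584.0$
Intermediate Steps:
$r{\left(I,E \right)} = - \frac{77}{I} + \frac{E}{13}$ ($r{\left(I,E \right)} = E \frac{1}{13} - \frac{77}{I} = \frac{E}{13} - \frac{77}{I} = - \frac{77}{I} + \frac{E}{13}$)
$L + r{\left(-73,-171 \right)} = 44596 - \left(\frac{171}{13} + \frac{77}{-73}\right) = 44596 - \frac{11482}{949} = \frac{42310122}{949}$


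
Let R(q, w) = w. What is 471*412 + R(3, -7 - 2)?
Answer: 194043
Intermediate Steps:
471*412 + R(3, -7 - 2) = 471*412 + (-7 - 2) = 194052 - 9 = 194043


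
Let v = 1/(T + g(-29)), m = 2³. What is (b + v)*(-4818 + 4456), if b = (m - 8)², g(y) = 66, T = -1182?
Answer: 181/558 ≈ 0.32437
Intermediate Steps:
m = 8
v = -1/1116 (v = 1/(-1182 + 66) = 1/(-1116) = -1/1116 ≈ -0.00089606)
b = 0 (b = (8 - 8)² = 0² = 0)
(b + v)*(-4818 + 4456) = (0 - 1/1116)*(-4818 + 4456) = -1/1116*(-362) = 181/558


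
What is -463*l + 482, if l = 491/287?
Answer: -88999/287 ≈ -310.10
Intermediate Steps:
l = 491/287 (l = 491*(1/287) = 491/287 ≈ 1.7108)
-463*l + 482 = -463*491/287 + 482 = -227333/287 + 482 = -88999/287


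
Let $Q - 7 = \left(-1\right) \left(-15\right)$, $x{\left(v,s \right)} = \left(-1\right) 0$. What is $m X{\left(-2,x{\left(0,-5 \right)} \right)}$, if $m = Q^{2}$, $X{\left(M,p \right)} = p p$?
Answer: $0$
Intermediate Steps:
$x{\left(v,s \right)} = 0$
$Q = 22$ ($Q = 7 - -15 = 7 + 15 = 22$)
$X{\left(M,p \right)} = p^{2}$
$m = 484$ ($m = 22^{2} = 484$)
$m X{\left(-2,x{\left(0,-5 \right)} \right)} = 484 \cdot 0^{2} = 484 \cdot 0 = 0$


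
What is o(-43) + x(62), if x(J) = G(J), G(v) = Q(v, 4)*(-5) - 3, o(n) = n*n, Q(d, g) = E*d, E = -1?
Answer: 2156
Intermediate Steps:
Q(d, g) = -d
o(n) = n²
G(v) = -3 + 5*v (G(v) = -v*(-5) - 3 = 5*v - 3 = -3 + 5*v)
x(J) = -3 + 5*J
o(-43) + x(62) = (-43)² + (-3 + 5*62) = 1849 + (-3 + 310) = 1849 + 307 = 2156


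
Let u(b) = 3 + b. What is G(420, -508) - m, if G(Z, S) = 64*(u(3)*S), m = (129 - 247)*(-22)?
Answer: -197668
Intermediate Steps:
m = 2596 (m = -118*(-22) = 2596)
G(Z, S) = 384*S (G(Z, S) = 64*((3 + 3)*S) = 64*(6*S) = 384*S)
G(420, -508) - m = 384*(-508) - 1*2596 = -195072 - 2596 = -197668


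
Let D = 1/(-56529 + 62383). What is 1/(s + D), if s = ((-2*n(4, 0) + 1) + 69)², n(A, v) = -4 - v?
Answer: 5854/35615737 ≈ 0.00016437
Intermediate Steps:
s = 6084 (s = ((-2*(-4 - 1*0) + 1) + 69)² = ((-2*(-4 + 0) + 1) + 69)² = ((-2*(-4) + 1) + 69)² = ((8 + 1) + 69)² = (9 + 69)² = 78² = 6084)
D = 1/5854 ≈ 0.00017082
1/(s + D) = 1/(6084 + 1/5854) = 1/(35615737/5854) = 5854/35615737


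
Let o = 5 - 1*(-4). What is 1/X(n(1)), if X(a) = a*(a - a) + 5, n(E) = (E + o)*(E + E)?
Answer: 1/5 ≈ 0.20000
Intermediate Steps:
o = 9 (o = 5 + 4 = 9)
n(E) = 2*E*(9 + E) (n(E) = (E + 9)*(E + E) = (9 + E)*(2*E) = 2*E*(9 + E))
X(a) = 5 (X(a) = a*0 + 5 = 0 + 5 = 5)
1/X(n(1)) = 1/5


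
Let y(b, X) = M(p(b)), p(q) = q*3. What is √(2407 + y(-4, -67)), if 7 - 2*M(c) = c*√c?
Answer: √(9642 + 48*I*√3)/2 ≈ 49.097 + 0.21167*I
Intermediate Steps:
p(q) = 3*q
M(c) = 7/2 - c^(3/2)/2 (M(c) = 7/2 - c*√c/2 = 7/2 - c^(3/2)/2)
y(b, X) = 7/2 - 3*√3*b^(3/2)/2
√(2407 + y(-4, -67)) = √(2407 + (7/2 - 3*√3*(-4)^(3/2)/2)) = √(2407 + (7/2 - 3*√3*(-8*I)/2)) = √(2407 + (7/2 + 12*I*√3)) = √(4821/2 + 12*I*√3)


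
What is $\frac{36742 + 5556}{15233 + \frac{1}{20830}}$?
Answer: $\frac{881067340}{317303391} \approx 2.7767$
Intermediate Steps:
$\frac{36742 + 5556}{15233 + \frac{1}{20830}} = \frac{42298}{15233 + \frac{1}{20830}} = \frac{42298}{\frac{317303391}{20830}} = 42298 \cdot \frac{20830}{317303391} = \frac{881067340}{317303391}$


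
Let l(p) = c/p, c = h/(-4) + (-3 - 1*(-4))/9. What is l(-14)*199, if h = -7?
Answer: -13333/504 ≈ -26.454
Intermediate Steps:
c = 67/36 (c = -7/(-4) + (-3 - 1*(-4))/9 = -7*(-1/4) + (-3 + 4)*(1/9) = 7/4 + 1*(1/9) = 7/4 + 1/9 = 67/36 ≈ 1.8611)
l(p) = 67/(36*p)
l(-14)*199 = ((67/36)/(-14))*199 = ((67/36)*(-1/14))*199 = -67/504*199 = -13333/504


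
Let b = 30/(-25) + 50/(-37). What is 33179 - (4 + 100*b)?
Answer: 1236915/37 ≈ 33430.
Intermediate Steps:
b = -472/185 (b = 30*(-1/25) + 50*(-1/37) = -6/5 - 50/37 = -472/185 ≈ -2.5513)
33179 - (4 + 100*b) = 33179 - (4 + 100*(-472/185)) = 33179 - (4 - 9440/37) = 33179 - 1*(-9292/37) = 33179 + 9292/37 = 1236915/37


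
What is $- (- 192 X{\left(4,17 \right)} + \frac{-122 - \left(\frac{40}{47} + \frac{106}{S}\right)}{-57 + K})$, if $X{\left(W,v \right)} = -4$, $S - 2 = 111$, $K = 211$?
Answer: $- \frac{313742574}{408947} \approx -767.2$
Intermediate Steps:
$S = 113$ ($S = 2 + 111 = 113$)
$- (- 192 X{\left(4,17 \right)} + \frac{-122 - \left(\frac{40}{47} + \frac{106}{S}\right)}{-57 + K}) = - (\left(-192\right) \left(-4\right) + \frac{-122 - \left(\frac{40}{47} + \frac{106}{113}\right)}{-57 + 211}) = - (768 + \frac{-122 - \frac{9502}{5311}}{154}) = - (768 + \left(-122 - \frac{9502}{5311}\right) \frac{1}{154}) = - (768 - \frac{328722}{408947}) = \left(-1\right) \frac{313742574}{408947} = - \frac{313742574}{408947}$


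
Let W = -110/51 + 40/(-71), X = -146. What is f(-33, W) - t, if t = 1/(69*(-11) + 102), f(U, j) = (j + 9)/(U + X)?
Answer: -4763788/141946821 ≈ -0.033560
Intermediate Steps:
W = -9850/3621 (W = -110*1/51 + 40*(-1/71) = -110/51 - 40/71 = -9850/3621 ≈ -2.7202)
f(U, j) = (9 + j)/(-146 + U) (f(U, j) = (j + 9)/(U - 146) = (9 + j)/(-146 + U))
t = -1/657 (t = 1/(-759 + 102) = 1/(-657) = -1/657 ≈ -0.0015221)
f(-33, W) - t = (9 - 9850/3621)/(-146 - 33) - 1*(-1/657) = (22739/3621)/(-179) + 1/657 = -1/179*22739/3621 + 1/657 = -22739/648159 + 1/657 = -4763788/141946821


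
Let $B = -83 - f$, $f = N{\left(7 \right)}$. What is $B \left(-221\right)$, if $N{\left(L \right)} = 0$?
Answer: $18343$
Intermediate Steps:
$f = 0$
$B = -83$ ($B = -83 - 0 = -83 + 0 = -83$)
$B \left(-221\right) = \left(-83\right) \left(-221\right) = 18343$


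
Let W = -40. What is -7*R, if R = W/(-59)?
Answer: -280/59 ≈ -4.7458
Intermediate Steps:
R = 40/59 (R = -40/(-59) = -40*(-1/59) = 40/59 ≈ 0.67797)
-7*R = -7*40/59 = -280/59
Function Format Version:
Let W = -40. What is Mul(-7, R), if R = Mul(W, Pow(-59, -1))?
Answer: Rational(-280, 59) ≈ -4.7458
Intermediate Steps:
R = Rational(40, 59) (R = Mul(-40, Pow(-59, -1)) = Mul(-40, Rational(-1, 59)) = Rational(40, 59) ≈ 0.67797)
Mul(-7, R) = Mul(-7, Rational(40, 59)) = Rational(-280, 59)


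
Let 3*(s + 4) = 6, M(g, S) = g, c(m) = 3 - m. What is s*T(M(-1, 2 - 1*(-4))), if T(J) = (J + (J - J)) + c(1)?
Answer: -2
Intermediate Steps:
s = -2 (s = -4 + (1/3)*6 = -4 + 2 = -2)
T(J) = 2 + J (T(J) = (J + (J - J)) + (3 - 1*1) = (J + 0) + (3 - 1) = J + 2 = 2 + J)
s*T(M(-1, 2 - 1*(-4))) = -2*(2 - 1) = -2*1 = -2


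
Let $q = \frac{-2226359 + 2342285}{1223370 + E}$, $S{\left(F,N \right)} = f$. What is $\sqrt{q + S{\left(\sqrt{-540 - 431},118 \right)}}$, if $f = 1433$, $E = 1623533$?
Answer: $\frac{5 \sqrt{464583586754651}}{2846903} \approx 37.856$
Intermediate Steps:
$S{\left(F,N \right)} = 1433$
$q = \frac{115926}{2846903}$ ($q = \frac{-2226359 + 2342285}{1223370 + 1623533} = \frac{115926}{2846903} \approx 0.04072$)
$\sqrt{q + S{\left(\sqrt{-540 - 431},118 \right)}} = \sqrt{\frac{115926}{2846903} + 1433} = \sqrt{\frac{4079727925}{2846903}} = \frac{5 \sqrt{464583586754651}}{2846903}$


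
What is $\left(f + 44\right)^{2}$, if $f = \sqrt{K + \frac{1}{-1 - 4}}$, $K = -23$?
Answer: $\frac{9564}{5} + \frac{176 i \sqrt{145}}{5} \approx 1912.8 + 423.86 i$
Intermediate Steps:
$f = \frac{2 i \sqrt{145}}{5}$ ($f = \sqrt{-23 + \frac{1}{-1 - 4}} = \sqrt{-23 + \frac{1}{-5}} = \sqrt{-23 - \frac{1}{5}} = \sqrt{- \frac{116}{5}} = \frac{2 i \sqrt{145}}{5} \approx 4.8166 i$)
$\left(f + 44\right)^{2} = \left(\frac{2 i \sqrt{145}}{5} + 44\right)^{2} = \left(44 + \frac{2 i \sqrt{145}}{5}\right)^{2}$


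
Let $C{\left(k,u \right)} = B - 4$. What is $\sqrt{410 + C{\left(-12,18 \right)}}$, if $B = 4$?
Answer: $\sqrt{410} \approx 20.248$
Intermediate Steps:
$C{\left(k,u \right)} = 0$ ($C{\left(k,u \right)} = 4 - 4 = 0$)
$\sqrt{410 + C{\left(-12,18 \right)}} = \sqrt{410 + 0} = \sqrt{410}$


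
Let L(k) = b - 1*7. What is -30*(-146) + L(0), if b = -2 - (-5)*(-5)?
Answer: 4346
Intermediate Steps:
b = -27 (b = -2 - 1*25 = -2 - 25 = -27)
L(k) = -34 (L(k) = -27 - 1*7 = -27 - 7 = -34)
-30*(-146) + L(0) = -30*(-146) - 34 = 4380 - 34 = 4346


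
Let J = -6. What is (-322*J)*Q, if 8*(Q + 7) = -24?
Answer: -19320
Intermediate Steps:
Q = -10 (Q = -7 + (⅛)*(-24) = -7 - 3 = -10)
(-322*J)*Q = -322*(-6)*(-10) = -46*(-42)*(-10) = 1932*(-10) = -19320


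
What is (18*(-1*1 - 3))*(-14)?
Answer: 1008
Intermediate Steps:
(18*(-1*1 - 3))*(-14) = (18*(-1 - 3))*(-14) = (18*(-4))*(-14) = -72*(-14) = 1008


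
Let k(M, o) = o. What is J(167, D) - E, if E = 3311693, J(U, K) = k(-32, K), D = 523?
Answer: -3311170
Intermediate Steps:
J(U, K) = K
J(167, D) - E = 523 - 1*3311693 = 523 - 3311693 = -3311170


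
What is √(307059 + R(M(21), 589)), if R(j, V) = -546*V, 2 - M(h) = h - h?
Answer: 3*I*√1615 ≈ 120.56*I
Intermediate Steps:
M(h) = 2 (M(h) = 2 - (h - h) = 2 - 1*0 = 2 + 0 = 2)
√(307059 + R(M(21), 589)) = √(307059 - 546*589) = √(307059 - 321594) = √(-14535) = 3*I*√1615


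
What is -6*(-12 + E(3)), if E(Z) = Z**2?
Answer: 18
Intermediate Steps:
-6*(-12 + E(3)) = -6*(-12 + 3**2) = -6*(-12 + 9) = -6*(-3) = 18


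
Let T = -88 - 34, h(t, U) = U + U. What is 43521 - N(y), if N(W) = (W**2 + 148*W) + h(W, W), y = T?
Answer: 46937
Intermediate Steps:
h(t, U) = 2*U
T = -122
y = -122
N(W) = W**2 + 150*W (N(W) = (W**2 + 148*W) + 2*W = W**2 + 150*W)
43521 - N(y) = 43521 - (-122)*(150 - 122) = 43521 - (-122)*28 = 43521 - 1*(-3416) = 43521 + 3416 = 46937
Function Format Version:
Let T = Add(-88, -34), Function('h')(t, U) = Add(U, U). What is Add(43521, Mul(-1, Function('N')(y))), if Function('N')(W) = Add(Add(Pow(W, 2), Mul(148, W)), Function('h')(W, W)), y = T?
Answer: 46937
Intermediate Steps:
Function('h')(t, U) = Mul(2, U)
T = -122
y = -122
Function('N')(W) = Add(Pow(W, 2), Mul(150, W)) (Function('N')(W) = Add(Add(Pow(W, 2), Mul(148, W)), Mul(2, W)) = Add(Pow(W, 2), Mul(150, W)))
Add(43521, Mul(-1, Function('N')(y))) = Add(43521, Mul(-1, Mul(-122, Add(150, -122)))) = Add(43521, Mul(-1, Mul(-122, 28))) = Add(43521, Mul(-1, -3416)) = Add(43521, 3416) = 46937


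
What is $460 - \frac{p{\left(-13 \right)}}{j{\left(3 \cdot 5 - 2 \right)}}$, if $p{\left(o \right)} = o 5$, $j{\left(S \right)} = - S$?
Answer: $455$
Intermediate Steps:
$p{\left(o \right)} = 5 o$
$460 - \frac{p{\left(-13 \right)}}{j{\left(3 \cdot 5 - 2 \right)}} = 460 - \frac{5 \left(-13\right)}{\left(-1\right) \left(3 \cdot 5 - 2\right)} = 460 - - \frac{65}{\left(-1\right) \left(15 - 2\right)} = 460 - - \frac{65}{\left(-1\right) 13} = 460 - - \frac{65}{-13} = 460 - \left(-65\right) \left(- \frac{1}{13}\right) = 460 - 5 = 455$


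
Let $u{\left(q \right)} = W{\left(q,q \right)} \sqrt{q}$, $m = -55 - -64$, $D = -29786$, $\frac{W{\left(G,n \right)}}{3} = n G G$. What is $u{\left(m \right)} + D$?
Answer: $-23225$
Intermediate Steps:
$W{\left(G,n \right)} = 3 n G^{2}$ ($W{\left(G,n \right)} = 3 n G G = 3 G n G = 3 n G^{2}$)
$m = 9$ ($m = -55 + 64 = 9$)
$u{\left(q \right)} = 3 q^{\frac{7}{2}}$ ($u{\left(q \right)} = 3 q q^{2} \sqrt{q} = 3 q^{3} \sqrt{q} = 3 q^{\frac{7}{2}}$)
$u{\left(m \right)} + D = 3 \cdot 9^{\frac{7}{2}} - 29786 = 3 \cdot 2187 - 29786 = 6561 - 29786 = -23225$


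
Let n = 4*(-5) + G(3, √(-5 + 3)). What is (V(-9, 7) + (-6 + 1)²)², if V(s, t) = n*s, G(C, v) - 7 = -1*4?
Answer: 31684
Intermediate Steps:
G(C, v) = 3 (G(C, v) = 7 - 1*4 = 7 - 4 = 3)
n = -17 (n = 4*(-5) + 3 = -20 + 3 = -17)
V(s, t) = -17*s
(V(-9, 7) + (-6 + 1)²)² = (-17*(-9) + (-6 + 1)²)² = (153 + (-5)²)² = (153 + 25)² = 178² = 31684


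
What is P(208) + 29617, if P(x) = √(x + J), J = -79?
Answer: 29617 + √129 ≈ 29628.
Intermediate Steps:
P(x) = √(-79 + x) (P(x) = √(x - 79) = √(-79 + x))
P(208) + 29617 = √(-79 + 208) + 29617 = √129 + 29617 = 29617 + √129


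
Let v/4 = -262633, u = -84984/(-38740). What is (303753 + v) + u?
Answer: -7232533369/9685 ≈ -7.4678e+5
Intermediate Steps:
u = 21246/9685 (u = -84984*(-1/38740) = 21246/9685 ≈ 2.1937)
v = -1050532 (v = 4*(-262633) = -1050532)
(303753 + v) + u = (303753 - 1050532) + 21246/9685 = -746779 + 21246/9685 = -7232533369/9685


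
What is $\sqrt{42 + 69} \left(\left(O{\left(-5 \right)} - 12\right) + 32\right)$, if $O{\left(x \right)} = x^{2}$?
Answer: $45 \sqrt{111} \approx 474.1$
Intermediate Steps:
$\sqrt{42 + 69} \left(\left(O{\left(-5 \right)} - 12\right) + 32\right) = \sqrt{42 + 69} \left(\left(\left(-5\right)^{2} - 12\right) + 32\right) = \sqrt{111} \left(\left(25 - 12\right) + 32\right) = \sqrt{111} \left(13 + 32\right) = \sqrt{111} \cdot 45 = 45 \sqrt{111}$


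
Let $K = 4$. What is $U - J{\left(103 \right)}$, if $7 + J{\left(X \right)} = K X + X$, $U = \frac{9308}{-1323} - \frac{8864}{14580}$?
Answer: $- \frac{92096504}{178605} \approx -515.64$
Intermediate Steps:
$U = - \frac{1365164}{178605}$ ($U = 9308 \left(- \frac{1}{1323}\right) - \frac{2216}{3645} = - \frac{9308}{1323} - \frac{2216}{3645} = - \frac{1365164}{178605} \approx -7.6435$)
$J{\left(X \right)} = -7 + 5 X$ ($J{\left(X \right)} = -7 + \left(4 X + X\right) = -7 + 5 X$)
$U - J{\left(103 \right)} = - \frac{1365164}{178605} - \left(-7 + 5 \cdot 103\right) = - \frac{1365164}{178605} - \left(-7 + 515\right) = - \frac{1365164}{178605} - 508 = - \frac{92096504}{178605}$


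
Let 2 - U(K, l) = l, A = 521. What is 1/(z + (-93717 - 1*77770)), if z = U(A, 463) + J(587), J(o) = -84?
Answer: -1/172032 ≈ -5.8129e-6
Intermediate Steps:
U(K, l) = 2 - l
z = -545 (z = (2 - 1*463) - 84 = (2 - 463) - 84 = -461 - 84 = -545)
1/(z + (-93717 - 1*77770)) = 1/(-545 + (-93717 - 1*77770)) = 1/(-545 + (-93717 - 77770)) = 1/(-545 - 171487) = 1/(-172032) = -1/172032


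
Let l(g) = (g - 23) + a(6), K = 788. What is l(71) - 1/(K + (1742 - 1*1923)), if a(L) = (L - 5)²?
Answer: 29742/607 ≈ 48.998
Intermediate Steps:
a(L) = (-5 + L)²
l(g) = -22 + g (l(g) = (g - 23) + (-5 + 6)² = (-23 + g) + 1² = (-23 + g) + 1 = -22 + g)
l(71) - 1/(K + (1742 - 1*1923)) = (-22 + 71) - 1/(788 + (1742 - 1*1923)) = 49 - 1/(788 + (1742 - 1923)) = 49 - 1/(788 - 181) = 49 - 1/607 = 29742/607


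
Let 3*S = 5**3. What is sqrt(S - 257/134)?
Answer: 29*sqrt(7638)/402 ≈ 6.3047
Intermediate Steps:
S = 125/3 (S = (1/3)*5**3 = (1/3)*125 = 125/3 ≈ 41.667)
sqrt(S - 257/134) = sqrt(125/3 - 257/134) = sqrt(15979/402) = 29*sqrt(7638)/402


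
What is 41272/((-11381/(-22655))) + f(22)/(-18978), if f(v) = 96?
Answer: 2957459094984/35998103 ≈ 82156.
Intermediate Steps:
41272/((-11381/(-22655))) + f(22)/(-18978) = 41272/((-11381/(-22655))) + 96/(-18978) = 41272/((-11381*(-1/22655))) + 96*(-1/18978) = 41272/(11381/22655) - 16/3163 = 41272*(22655/11381) - 16/3163 = 935017160/11381 - 16/3163 = 2957459094984/35998103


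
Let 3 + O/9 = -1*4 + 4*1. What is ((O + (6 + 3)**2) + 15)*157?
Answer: 10833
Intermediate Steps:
O = -27 (O = -27 + 9*(-1*4 + 4*1) = -27 + 9*(-4 + 4) = -27 + 9*0 = -27 + 0 = -27)
((O + (6 + 3)**2) + 15)*157 = ((-27 + (6 + 3)**2) + 15)*157 = ((-27 + 9**2) + 15)*157 = ((-27 + 81) + 15)*157 = (54 + 15)*157 = 69*157 = 10833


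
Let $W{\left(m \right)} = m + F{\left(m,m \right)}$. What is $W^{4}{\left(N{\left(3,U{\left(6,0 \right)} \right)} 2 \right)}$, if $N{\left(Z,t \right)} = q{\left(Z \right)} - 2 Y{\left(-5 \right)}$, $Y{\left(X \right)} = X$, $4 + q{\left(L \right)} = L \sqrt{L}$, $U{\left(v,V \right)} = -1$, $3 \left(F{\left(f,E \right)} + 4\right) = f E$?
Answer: $592425232 + 342036864 \sqrt{3} \approx 1.1848 \cdot 10^{9}$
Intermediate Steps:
$F{\left(f,E \right)} = -4 + \frac{E f}{3}$ ($F{\left(f,E \right)} = -4 + \frac{f E}{3} = -4 + \frac{E f}{3}$)
$q{\left(L \right)} = -4 + L^{\frac{3}{2}}$ ($q{\left(L \right)} = -4 + L \sqrt{L} = -4 + L^{\frac{3}{2}}$)
$N{\left(Z,t \right)} = 6 + Z^{\frac{3}{2}}$ ($N{\left(Z,t \right)} = \left(-4 + Z^{\frac{3}{2}}\right) - -10 = \left(-4 + Z^{\frac{3}{2}}\right) + 10 = 6 + Z^{\frac{3}{2}}$)
$W{\left(m \right)} = -4 + m + \frac{m^{2}}{3}$ ($W{\left(m \right)} = m + \left(-4 + \frac{m m}{3}\right) = m + \left(-4 + \frac{m^{2}}{3}\right) = -4 + m + \frac{m^{2}}{3}$)
$W^{4}{\left(N{\left(3,U{\left(6,0 \right)} \right)} 2 \right)} = \left(-4 + \left(6 + 3^{\frac{3}{2}}\right) 2 + \frac{\left(\left(6 + 3^{\frac{3}{2}}\right) 2\right)^{2}}{3}\right)^{4} = \left(-4 + \left(6 + 3 \sqrt{3}\right) 2 + \frac{\left(\left(6 + 3 \sqrt{3}\right) 2\right)^{2}}{3}\right)^{4} = \left(-4 + \left(12 + 6 \sqrt{3}\right) + \frac{\left(12 + 6 \sqrt{3}\right)^{2}}{3}\right)^{4} = \left(8 + 6 \sqrt{3} + \frac{\left(12 + 6 \sqrt{3}\right)^{2}}{3}\right)^{4}$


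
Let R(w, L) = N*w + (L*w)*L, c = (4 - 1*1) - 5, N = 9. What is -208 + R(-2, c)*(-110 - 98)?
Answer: 5200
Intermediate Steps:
c = -2 (c = (4 - 1) - 5 = 3 - 5 = -2)
R(w, L) = 9*w + w*L² (R(w, L) = 9*w + (L*w)*L = 9*w + w*L²)
-208 + R(-2, c)*(-110 - 98) = -208 + (-2*(9 + (-2)²))*(-110 - 98) = -208 - 2*(9 + 4)*(-208) = -208 - 2*13*(-208) = -208 - 26*(-208) = -208 + 5408 = 5200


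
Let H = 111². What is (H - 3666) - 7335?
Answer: 1320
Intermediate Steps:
H = 12321
(H - 3666) - 7335 = (12321 - 3666) - 7335 = 8655 - 7335 = 1320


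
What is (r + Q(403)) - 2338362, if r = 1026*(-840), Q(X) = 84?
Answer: -3200118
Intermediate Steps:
r = -861840
(r + Q(403)) - 2338362 = (-861840 + 84) - 2338362 = -861756 - 2338362 = -3200118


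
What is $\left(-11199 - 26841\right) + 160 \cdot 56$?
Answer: $-29080$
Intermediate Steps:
$\left(-11199 - 26841\right) + 160 \cdot 56 = -38040 + 8960 = -29080$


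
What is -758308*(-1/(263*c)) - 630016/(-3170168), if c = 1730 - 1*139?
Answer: 333447905084/165812863343 ≈ 2.0110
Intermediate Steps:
c = 1591 (c = 1730 - 139 = 1591)
-758308*(-1/(263*c)) - 630016/(-3170168) = -758308/((-263*1591)) - 630016/(-3170168) = -758308/(-418433) - 630016*(-1/3170168) = -758308*(-1/418433) + 78752/396271 = 758308/418433 + 78752/396271 = 333447905084/165812863343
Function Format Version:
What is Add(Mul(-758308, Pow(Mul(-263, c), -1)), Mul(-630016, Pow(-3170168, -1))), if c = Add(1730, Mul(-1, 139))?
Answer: Rational(333447905084, 165812863343) ≈ 2.0110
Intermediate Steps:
c = 1591 (c = Add(1730, -139) = 1591)
Add(Mul(-758308, Pow(Mul(-263, c), -1)), Mul(-630016, Pow(-3170168, -1))) = Add(Mul(-758308, Pow(Mul(-263, 1591), -1)), Mul(-630016, Pow(-3170168, -1))) = Add(Mul(-758308, Pow(-418433, -1)), Mul(-630016, Rational(-1, 3170168))) = Add(Mul(-758308, Rational(-1, 418433)), Rational(78752, 396271)) = Add(Rational(758308, 418433), Rational(78752, 396271)) = Rational(333447905084, 165812863343)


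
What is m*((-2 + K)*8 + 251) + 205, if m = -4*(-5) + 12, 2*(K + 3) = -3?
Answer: 6573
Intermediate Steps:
K = -9/2 (K = -3 + (1/2)*(-3) = -3 - 3/2 = -9/2 ≈ -4.5000)
m = 32 (m = 20 + 12 = 32)
m*((-2 + K)*8 + 251) + 205 = 32*((-2 - 9/2)*8 + 251) + 205 = 32*(-13/2*8 + 251) + 205 = 32*(-52 + 251) + 205 = 32*199 + 205 = 6368 + 205 = 6573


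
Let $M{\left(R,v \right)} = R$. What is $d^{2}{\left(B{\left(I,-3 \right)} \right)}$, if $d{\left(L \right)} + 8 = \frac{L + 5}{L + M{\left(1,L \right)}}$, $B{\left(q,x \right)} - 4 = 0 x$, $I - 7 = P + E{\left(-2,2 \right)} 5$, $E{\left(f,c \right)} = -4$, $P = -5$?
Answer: $\frac{961}{25} \approx 38.44$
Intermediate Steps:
$I = -18$ ($I = 7 - 25 = -18$)
$B{\left(q,x \right)} = 4$ ($B{\left(q,x \right)} = 4 + 0 x = 4 + 0 = 4$)
$d{\left(L \right)} = -8 + \frac{5 + L}{1 + L}$ ($d{\left(L \right)} = -8 + \frac{L + 5}{L + 1} = -8 + \frac{5 + L}{1 + L}$)
$d^{2}{\left(B{\left(I,-3 \right)} \right)} = \left(\frac{-3 - 28}{1 + 4}\right)^{2} = \left(\frac{-3 - 28}{5}\right)^{2} = \left(\frac{1}{5} \left(-31\right)\right)^{2} = \left(- \frac{31}{5}\right)^{2} = \frac{961}{25}$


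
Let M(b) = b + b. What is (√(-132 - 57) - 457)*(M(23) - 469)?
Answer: 193311 - 1269*I*√21 ≈ 1.9331e+5 - 5815.3*I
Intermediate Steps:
M(b) = 2*b
(√(-132 - 57) - 457)*(M(23) - 469) = (√(-132 - 57) - 457)*(2*23 - 469) = (√(-189) - 457)*(46 - 469) = (3*I*√21 - 457)*(-423) = (-457 + 3*I*√21)*(-423) = 193311 - 1269*I*√21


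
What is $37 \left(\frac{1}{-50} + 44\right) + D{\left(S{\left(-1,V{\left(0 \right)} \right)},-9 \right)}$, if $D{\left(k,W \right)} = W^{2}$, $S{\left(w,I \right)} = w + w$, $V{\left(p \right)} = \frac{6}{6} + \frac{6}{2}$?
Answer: $\frac{85413}{50} \approx 1708.3$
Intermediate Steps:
$V{\left(p \right)} = 4$ ($V{\left(p \right)} = 6 \cdot \frac{1}{6} + 6 \cdot \frac{1}{2} = 1 + 3 = 4$)
$S{\left(w,I \right)} = 2 w$
$37 \left(\frac{1}{-50} + 44\right) + D{\left(S{\left(-1,V{\left(0 \right)} \right)},-9 \right)} = 37 \left(\frac{1}{-50} + 44\right) + \left(-9\right)^{2} = 37 \left(- \frac{1}{50} + 44\right) + 81 = 37 \cdot \frac{2199}{50} + 81 = \frac{81363}{50} + 81 = \frac{85413}{50}$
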